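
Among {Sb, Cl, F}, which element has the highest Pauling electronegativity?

Atoms toward the upper right of the periodic table pull bonding electrons most strongly.
Here both period and group differ, so the two effects have to be weighed against each other.
Cl > Sb: relative to Sb, both the across-period and down-group shifts push Cl's electronegativity up.
F > Cl: F sits above Cl in group 17, so the down-group effect alone puts F higher.
Approximate values (Pauling): F 3.98, Cl 3.16, Sb 2.05.
The highest Pauling electronegativity among these belongs to F.

F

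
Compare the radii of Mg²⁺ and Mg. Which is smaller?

Mg²⁺

Forming Mg²⁺ removes 2 electrons from Mg. Fewer electrons for the same nuclear charge means less shielding and a higher Z_eff on the remaining electrons, and for main-group metals the entire outer shell is lost.
A cation is smaller than its parent atom: Mg²⁺ < Mg.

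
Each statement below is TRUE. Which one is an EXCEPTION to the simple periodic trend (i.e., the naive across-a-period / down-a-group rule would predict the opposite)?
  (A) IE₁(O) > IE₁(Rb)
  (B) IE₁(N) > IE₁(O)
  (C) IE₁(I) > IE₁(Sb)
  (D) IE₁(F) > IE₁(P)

(B)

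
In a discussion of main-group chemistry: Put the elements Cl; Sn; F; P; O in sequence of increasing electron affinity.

P, Sn, O, F, Cl

O is in period 2, group 16; F is in period 2, group 17; P is in period 3, group 15; Cl is in period 3, group 17; Sn is in period 5, group 14.
Adding an electron releases more energy for atoms nearer the top right (short of the noble gases).
These span different periods and groups, so the two trends combine.
Sn > P: this pair runs against the simple trend — see the exception note.
O > Sn: relative to Sn, both the across-period and down-group shifts push O's electron affinity up.
F > O: both are in period 2; the period trend gives F the larger value.
Cl > F: this pair runs against the simple trend — see the exception note.
Note the exception: Sn has a higher electron affinity than P, contrary to the simple trend — adding an electron to P's half-filled np³ subshell costs electron-pairing energy.
Note the exception: Cl has a higher electron affinity than F, contrary to the simple trend — F's small 2p subshell makes the incoming electron feel strong e⁻–e⁻ repulsion, so Cl actually releases more energy on gaining an electron.
Approximate values (kJ/mol): O 141, F 328, P 72, Cl 349, Sn 107.
So from lowest to highest: P < Sn < O < F < Cl.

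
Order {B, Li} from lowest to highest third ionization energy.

IE_3 is the cost of taking one more electron from the +2 cation: B²⁺ still has 1 valence electron; Li²⁺ is already 1 electron into the core.
Pulling an electron out of a noble-gas core costs far more than removing a remaining valence electron, so Li sits at the high end of IE_3.
Tabulated IE_3 (kJ/mol): B 3660, Li 11815.
So the third ionization energies run B < Li.

B < Li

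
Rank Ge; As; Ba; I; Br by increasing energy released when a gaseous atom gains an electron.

Ge is in period 4, group 14; As is in period 4, group 15; Br is in period 4, group 17; I is in period 5, group 17; Ba is in period 6, group 2.
Atoms with high Z_eff and room in the valence shell (especially the halogens) have the most exothermic electron affinities.
Here both period and group differ, so the two effects have to be weighed against each other.
As > Ba: both effects reinforce here, so As is clearly the higher of the two.
Ge > As: this pair runs against the simple trend — see the exception note.
I > Ge: period and group pull opposite ways; the across-period shift dominates (295 vs 119 kJ/mol).
Br > I: Br sits above I in group 17, so the down-group effect alone puts Br higher.
Note the exception: Ge has a higher electron affinity than As, contrary to the simple trend — adding an electron to As's half-filled 4p³ is unfavourable, so Ge (4p²) has the more exothermic EA.
For reference (kJ/mol): Ge 119, As 78, Br 325, I 295, Ba 14.
So from lowest to highest: Ba < As < Ge < I < Br.

Ba, As, Ge, I, Br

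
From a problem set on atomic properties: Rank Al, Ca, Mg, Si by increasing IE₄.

Si, Ca, Mg, Al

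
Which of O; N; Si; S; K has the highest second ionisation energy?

O

Consider each +1 ion: O⁺ still has 5 valence electrons; N⁺ still has 4 valence electrons; Si⁺ still has 3 valence electrons; S⁺ still has 5 valence electrons; K⁺ is the bare [Ar] core.
Usually core removal costs more than valence removal, but here the competition is close: a tightly held n=2 valence electron can cost more to remove than an n=3 core electron, so the actual values have to decide it.
Valence configurations: O⁺ [He]2s²2p³, N⁺ [He]2s²2p², Si⁺ [Ne]3s²3p¹, S⁺ [Ne]3s²3p³.
The numbers (kJ/mol): O 3388, N 2856, Si 1577, S 2252, K 3052.
Hence IE_2: Si < S < N < K < O.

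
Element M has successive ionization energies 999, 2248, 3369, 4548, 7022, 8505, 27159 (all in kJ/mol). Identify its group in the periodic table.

Group 16

Look for the largest jump between consecutive ionization energies: IE7/IE6 ≈ 3.2, far larger than any earlier ratio.
That jump marks the point where a core electron is being removed. So the atom has 6 valence electrons.
A main-group element with 6 valence electrons is in group 16.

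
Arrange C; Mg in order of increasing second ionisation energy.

The second ionization energy removes an electron from the +1 ion. For each element: C⁺ still has 3 valence electrons; Mg⁺ still has 1 valence electron.
All are still removing valence electrons, so compare the +1 ions as you would atoms: IE_2 generally rises across a period (higher Z_eff) and falls down a group (larger shell), subject to the usual subshell exceptions.
Valence configurations: C⁺ [He]2s²2p¹, Mg⁺ [Ne]3s¹.
Approximate IE_2 values (kJ/mol): C 2353, Mg 1451.
Putting it together, IE_2: Mg < C.

Mg, C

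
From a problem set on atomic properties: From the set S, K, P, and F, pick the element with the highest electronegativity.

Smaller atoms with higher effective nuclear charge are more electronegative.
These span different periods and groups, so the two trends combine.
P > K: relative to K, both the across-period and down-group shifts push P's electronegativity up.
S > P: S lies to the right of P in period 3, so the across-period effect alone puts S higher.
F > S: relative to S, both the across-period and down-group shifts push F's electronegativity up.
Tabulated electronegativity (Pauling): F 3.98, P 2.19, S 2.58, K 0.82.
The highest electronegativity among these belongs to F.

F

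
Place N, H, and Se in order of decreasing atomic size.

Se > N > H

Radius decreases left→right (rising Z_eff, same n) and increases top→bottom (higher n).
Neither a single period nor a single group — weigh both effects.
N > H: the two effects oppose for this pair; the down-group effect wins (71 vs 32 pm).
Se > N: period and group pull opposite ways; the down-group shift dominates (116 vs 71 pm).
For reference (pm): H 32, N 71, Se 116.
So from largest to smallest: Se > N > H.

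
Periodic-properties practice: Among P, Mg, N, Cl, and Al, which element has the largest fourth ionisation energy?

Al

IE_4 is the cost of taking one more electron from the +3 cation: P³⁺ still has 2 valence electrons; Mg³⁺ is already 1 electron into the core; N³⁺ still has 2 valence electrons; Cl³⁺ still has 4 valence electrons; Al³⁺ is the bare [Ne] core.
Core electrons are held far more tightly than valence electrons, so Mg and Al top the IE_4 order.
Valence configurations: P³⁺ [Ne]3s², N³⁺ [He]2s², Cl³⁺ [Ne]3s²3p².
Tabulated IE_4 (kJ/mol): P 4964, Mg 10543, N 7475, Cl 5159, Al 11577.
Hence IE_4: P < Cl < N < Mg < Al.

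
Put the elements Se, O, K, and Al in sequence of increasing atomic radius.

O < Se < Al < K

O is in period 2, group 16; Al is in period 3, group 13; K is in period 4, group 1; Se is in period 4, group 16.
Across a period the added protons contract the valence shell; down a group each new principal shell makes the atom larger.
Neither a single period nor a single group — weigh both effects.
Se > O: Se sits below O in group 16, so the down-group effect alone puts Se larger.
Al > Se: the two effects oppose for this pair; the across-period effect wins (126 vs 116 pm).
K > Al: both effects reinforce here, so K is clearly the larger of the two.
Approximate values (pm): O 63, Al 126, K 196, Se 116.
So from smallest to largest: O < Se < Al < K.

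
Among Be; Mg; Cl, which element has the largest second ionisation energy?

Cl

IE_2 is the cost of taking one more electron from the +1 cation: Be⁺ still has 1 valence electron; Mg⁺ still has 1 valence electron; Cl⁺ still has 6 valence electrons.
All are still removing valence electrons, so compare the +1 ions as you would atoms: IE_2 generally rises across a period (higher Z_eff) and falls down a group (larger shell), subject to the usual subshell exceptions.
Valence configurations: Be⁺ [He]2s¹, Mg⁺ [Ne]3s¹, Cl⁺ [Ne]3s²3p⁴.
Tabulated IE_2 (kJ/mol): Be 1757, Mg 1451, Cl 2298.
Putting it together, IE_2: Mg < Be < Cl.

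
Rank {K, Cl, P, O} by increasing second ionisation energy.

P < Cl < K < O

IE_2 is the cost of taking one more electron from the +1 cation: K⁺ is the bare [Ar] core; Cl⁺ still has 6 valence electrons; P⁺ still has 4 valence electrons; O⁺ still has 5 valence electrons.
Usually core removal costs more than valence removal, but here the competition is close: a tightly held n=2 valence electron can cost more to remove than an n=3 core electron, so the actual values have to decide it.
Valence configurations: Cl⁺ [Ne]3s²3p⁴, P⁺ [Ne]3s²3p², O⁺ [He]2s²2p³.
The numbers (kJ/mol): K 3052, Cl 2298, P 1907, O 3388.
So the second ionization energies run P < Cl < K < O.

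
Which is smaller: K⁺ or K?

K⁺

Forming K⁺ removes 1 electron from K. Fewer electrons for the same nuclear charge means less shielding and a higher Z_eff on the remaining electrons, and for main-group metals the entire outer shell is lost.
A cation is smaller than its parent atom: K⁺ < K.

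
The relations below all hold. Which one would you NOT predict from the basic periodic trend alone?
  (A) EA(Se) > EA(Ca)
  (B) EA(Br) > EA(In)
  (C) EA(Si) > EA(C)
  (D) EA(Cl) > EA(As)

The general trend: electron affinity increases across a period and decreases down a group.
(A) Se (period 4, group 16) vs Ca (period 4, group 2): the stated order agrees with the simple trend.
(B) Br (period 4, group 17) vs In (period 5, group 13): the stated order agrees with the simple trend.
(C) Si (period 3, group 14) vs C (period 2, group 14): the stated order contradicts the simple trend.
(D) Cl (period 3, group 17) vs As (period 4, group 15): the stated order agrees with the simple trend.
The exception is (C): Si's larger, more diffuse 3p orbitals accept an added electron slightly more readily than C's compact 2p.

(C)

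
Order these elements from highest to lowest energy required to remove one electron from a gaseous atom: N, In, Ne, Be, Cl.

First ionization energy rises across a period (greater Z_eff holds electrons more tightly) and falls down a group (valence electrons are farther from the nucleus).
Neither a single period nor a single group — weigh both effects.
Be > In: period and group pull opposite ways; the down-group shift dominates (900 vs 558 kJ/mol).
Cl > Be: period and group pull opposite ways; the across-period shift dominates (1251 vs 900 kJ/mol).
N > Cl: the two effects oppose for this pair; the down-group effect wins (1402 vs 1251 kJ/mol).
Ne > N: both are in period 2; the period trend gives Ne the larger value.
Tabulated first ionization energy (kJ/mol): Be 900, N 1402, Ne 2081, Cl 1251, In 558.
So from highest to lowest: Ne > N > Cl > Be > In.

Ne, N, Cl, Be, In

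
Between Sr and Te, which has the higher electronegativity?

Te

Sr is in period 5, group 2; Te is in period 5, group 16.
Atoms toward the upper right of the periodic table pull bonding electrons most strongly.
All lie in period 5, so electronegativity increases left to right.
So Te has the higher electronegativity (Te > Sr).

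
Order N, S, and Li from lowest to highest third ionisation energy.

S < N < Li

Consider each +2 ion: N²⁺ still has 3 valence electrons; S²⁺ still has 4 valence electrons; Li²⁺ is already 1 electron into the core.
Core electrons are held far more tightly than valence electrons, so Li tops the IE_3 order.
Valence configurations: N²⁺ [He]2s²2p¹, S²⁺ [Ne]3s²3p².
The numbers (kJ/mol): N 4578, S 3357, Li 11815.
Overall IE_3 order: S < N < Li.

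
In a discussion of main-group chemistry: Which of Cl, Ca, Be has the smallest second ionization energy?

Ca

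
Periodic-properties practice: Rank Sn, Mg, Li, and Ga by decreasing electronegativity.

Li is in period 2, group 1; Mg is in period 3, group 2; Ga is in period 4, group 13; Sn is in period 5, group 14.
EN rises left→right (higher Z_eff, smaller atoms) and falls top→bottom (larger, more shielded atoms).
These sit on a diagonal, where the across-period and down-group effects partly cancel.
Mg > Li: the two effects oppose for this pair; the across-period effect wins (1.31 vs 0.98).
Ga > Mg: period and group pull opposite ways; the across-period shift dominates (1.81 vs 1.31).
Sn > Ga: the two effects oppose for this pair; the across-period effect wins (1.96 vs 1.81).
Tabulated electronegativity (Pauling): Li 0.98, Mg 1.31, Ga 1.81, Sn 1.96.
So from highest to lowest: Sn > Ga > Mg > Li.

Sn > Ga > Mg > Li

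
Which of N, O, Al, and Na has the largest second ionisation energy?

Na

After 1 electron has been removed, what remains? N⁺ still has 4 valence electrons; O⁺ still has 5 valence electrons; Al⁺ still has 2 valence electrons; Na⁺ is the bare [Ne] core.
Breaking into a closed-shell core is much more expensive than removing a leftover valence electron — Na has the largest IE_2 here.
Valence configurations: N⁺ [He]2s²2p², O⁺ [He]2s²2p³, Al⁺ [Ne]3s².
Approximate IE_2 values (kJ/mol): N 2856, O 3388, Al 1817, Na 4562.
Putting it together, IE_2: Al < N < O < Na.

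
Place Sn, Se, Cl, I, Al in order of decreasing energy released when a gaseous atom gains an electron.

Al is in period 3, group 13; Cl is in period 3, group 17; Se is in period 4, group 16; Sn is in period 5, group 14; I is in period 5, group 17.
Atoms with high Z_eff and room in the valence shell (especially the halogens) have the most exothermic electron affinities.
These span different periods and groups, so the two trends combine.
Sn > Al: the two effects oppose for this pair; the across-period effect wins (107 vs 42 kJ/mol).
Se > Sn: both effects reinforce here, so Se is clearly the higher of the two.
I > Se: the two effects oppose for this pair; the across-period effect wins (295 vs 195 kJ/mol).
Cl > I: they share group 17; the group trend gives Cl the larger value.
Tabulated electron affinity (kJ/mol): Al 42, Cl 349, Se 195, Sn 107, I 295.
So from highest to lowest: Cl > I > Se > Sn > Al.

Cl > I > Se > Sn > Al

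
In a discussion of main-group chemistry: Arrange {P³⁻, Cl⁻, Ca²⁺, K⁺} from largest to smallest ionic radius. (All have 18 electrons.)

P³⁻, Cl⁻, K⁺, Ca²⁺

All of these have 18 electrons, so size is governed by nuclear charge alone: the more protons, the stronger the pull on the same electron cloud, and the smaller the ion.
Nuclear charges: Ca²⁺ (Z=20), K⁺ (Z=19), Cl⁻ (Z=17), P³⁻ (Z=15).
Largest to smallest: P³⁻ > Cl⁻ > K⁺ > Ca²⁺.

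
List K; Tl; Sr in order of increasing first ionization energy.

K < Sr < Tl

K is in period 4, group 1; Sr is in period 5, group 2; Tl is in period 6, group 13.
First ionization energy rises across a period (greater Z_eff holds electrons more tightly) and falls down a group (valence electrons are farther from the nucleus).
A diagonal step moves right (one effect) and down (the opposite effect) at once.
Sr > K: period and group pull opposite ways; the across-period shift dominates (550 vs 419 kJ/mol).
Tl > Sr: period and group pull opposite ways; the across-period shift dominates (589 vs 550 kJ/mol).
Approximate values (kJ/mol): K 419, Sr 550, Tl 589.
So from lowest to highest: K < Sr < Tl.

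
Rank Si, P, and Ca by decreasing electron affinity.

Adding an electron releases more energy for atoms nearer the top right (short of the noble gases).
Neither a single period nor a single group — weigh both effects.
P > Ca: both effects reinforce here, so P is clearly the higher of the two.
Si > P: this pair runs against the simple trend — see the exception note.
Note the exception: Si has a higher electron affinity than P, contrary to the simple trend — adding an electron to P's half-filled 3p³ is unfavourable, so Si (3p²) has the more exothermic EA.
Tabulated electron affinity (kJ/mol): Si 134, P 72, Ca 2.
So from highest to lowest: Si > P > Ca.

Si, P, Ca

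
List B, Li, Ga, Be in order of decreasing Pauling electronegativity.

Li is in period 2, group 1; Be is in period 2, group 2; B is in period 2, group 13; Ga is in period 4, group 13.
Electronegativity increases across a period and decreases down a group, tracking effective nuclear charge and atomic size.
Here both period and group differ, so the two effects have to be weighed against each other.
Be > Li: Be lies to the right of Li in period 2, so the across-period effect alone puts Be higher.
Ga > Be: period and group pull opposite ways; the across-period shift dominates (1.81 vs 1.57).
B > Ga: they share group 13; the group trend gives B the larger value.
For reference (Pauling): Li 0.98, Be 1.57, B 2.04, Ga 1.81.
So from highest to lowest: B > Ga > Be > Li.

B > Ga > Be > Li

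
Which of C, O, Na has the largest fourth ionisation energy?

Na

After 3 electrons have been removed, what remains? C³⁺ still has 1 valence electron; O³⁺ still has 3 valence electrons; Na³⁺ is already 2 electrons into the core.
Pulling an electron out of a noble-gas core costs far more than removing a remaining valence electron, so Na sits at the high end of IE_4.
Valence configurations: C³⁺ [He]2s¹, O³⁺ [He]2s²2p¹.
Approximate IE_4 values (kJ/mol): C 6223, O 7469, Na 9543.
Hence IE_4: C < O < Na.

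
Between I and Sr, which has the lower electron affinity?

Sr is in period 5, group 2; I is in period 5, group 17.
EA tends to increase across a period and decrease down a group, though the pattern is less regular than for IE or radius.
All lie in period 5, so electron affinity increases left to right.
So Sr has the lower electron affinity (Sr < I).

Sr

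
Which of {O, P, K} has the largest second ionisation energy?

O

IE_2 is the cost of taking one more electron from the +1 cation: O⁺ still has 5 valence electrons; P⁺ still has 4 valence electrons; K⁺ is the bare [Ar] core.
Usually core removal costs more than valence removal, but here the competition is close: a tightly held n=2 valence electron can cost more to remove than an n=3 core electron, so the actual values have to decide it.
Valence configurations: O⁺ [He]2s²2p³, P⁺ [Ne]3s²3p².
Tabulated IE_2 (kJ/mol): O 3388, P 1907, K 3052.
Putting it together, IE_2: P < K < O.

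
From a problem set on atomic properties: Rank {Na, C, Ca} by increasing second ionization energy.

IE_2 is the cost of taking one more electron from the +1 cation: Na⁺ is the bare [Ne] core; C⁺ still has 3 valence electrons; Ca⁺ still has 1 valence electron.
Core electrons are held far more tightly than valence electrons, so Na tops the IE_2 order.
Valence configurations: C⁺ [He]2s²2p¹, Ca⁺ [Ar]4s¹.
Approximate IE_2 values (kJ/mol): Na 4562, C 2353, Ca 1145.
Putting it together, IE_2: Ca < C < Na.

Ca < C < Na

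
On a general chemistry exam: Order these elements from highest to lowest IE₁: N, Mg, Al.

N > Mg > Al

N is in period 2, group 15; Mg is in period 3, group 2; Al is in period 3, group 13.
Across a period the outer electron is held more tightly (higher IE₁); down a group it sits in a higher shell, more shielded, and comes off more easily.
Here both period and group differ, so the two effects have to be weighed against each other.
Mg > Al: this pair runs against the simple trend — see the exception note.
N > Mg: both effects reinforce here, so N is clearly the higher of the two.
Note the exception: Mg has a higher first ionization energy than Al, contrary to the simple trend — Al's single 3p electron is easier to remove than one from Mg's filled 3s².
For reference (kJ/mol): N 1402, Mg 738, Al 578.
So from highest to lowest: N > Mg > Al.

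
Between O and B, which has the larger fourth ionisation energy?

B

Consider each +3 ion: O³⁺ still has 3 valence electrons; B³⁺ is the bare [He] core.
Pulling an electron out of a noble-gas core costs far more than removing a remaining valence electron, so B sits at the high end of IE_4.
Tabulated IE_4 (kJ/mol): O 7469, B 25026.
Putting it together, IE_4: O < B.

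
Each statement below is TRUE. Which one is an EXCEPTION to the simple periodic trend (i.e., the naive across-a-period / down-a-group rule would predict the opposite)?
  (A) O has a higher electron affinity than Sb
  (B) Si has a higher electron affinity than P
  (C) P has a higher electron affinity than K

(B)

The general trend: electron affinity increases across a period and decreases down a group.
(A) O (period 2, group 16) vs Sb (period 5, group 15): the stated order agrees with the simple trend.
(B) Si (period 3, group 14) vs P (period 3, group 15): the stated order contradicts the simple trend.
(C) P (period 3, group 15) vs K (period 4, group 1): the stated order agrees with the simple trend.
The exception is (B): adding an electron to P's half-filled 3p³ is unfavourable, so Si (3p²) has the more exothermic EA.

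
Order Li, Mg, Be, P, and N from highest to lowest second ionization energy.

Li, N, P, Be, Mg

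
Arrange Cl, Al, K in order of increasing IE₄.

Cl < K < Al

Consider each +3 ion: Cl³⁺ still has 4 valence electrons; Al³⁺ is the bare [Ne] core; K³⁺ is already 2 electrons into the core.
Breaking into a closed-shell core is much more expensive than removing a leftover valence electron — K and Al have the largest IE_4 here.
Tabulated IE_4 (kJ/mol): Cl 5159, Al 11577, K 5877.
Putting it together, IE_4: Cl < K < Al.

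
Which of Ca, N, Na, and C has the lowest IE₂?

After 1 electron has been removed, what remains? Ca⁺ still has 1 valence electron; N⁺ still has 4 valence electrons; Na⁺ is the bare [Ne] core; C⁺ still has 3 valence electrons.
Breaking into a closed-shell core is much more expensive than removing a leftover valence electron — Na has the largest IE_2 here.
Valence configurations: Ca⁺ [Ar]4s¹, N⁺ [He]2s²2p², C⁺ [He]2s²2p¹.
Tabulated IE_2 (kJ/mol): Ca 1145, N 2856, Na 4562, C 2353.
Hence IE_2: Ca < C < N < Na.

Ca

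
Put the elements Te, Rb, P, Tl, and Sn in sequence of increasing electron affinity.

Tl < Rb < P < Sn < Te

P is in period 3, group 15; Rb is in period 5, group 1; Sn is in period 5, group 14; Te is in period 5, group 16; Tl is in period 6, group 13.
Atoms with high Z_eff and room in the valence shell (especially the halogens) have the most exothermic electron affinities.
Neither a single period nor a single group — weigh both effects.
Rb > Tl: the two effects oppose for this pair; the down-group effect wins (47 vs 19 kJ/mol).
P > Rb: relative to Rb, both the across-period and down-group shifts push P's electron affinity up.
Sn > P: this pair runs against the simple trend — see the exception note.
Te > Sn: Te lies to the right of Sn in period 5, so the across-period effect alone puts Te higher.
Note the exception: Sn has a higher electron affinity than P, contrary to the simple trend — adding an electron to P's half-filled np³ subshell costs electron-pairing energy.
Approximate values (kJ/mol): P 72, Rb 47, Sn 107, Te 190, Tl 19.
So from lowest to highest: Tl < Rb < P < Sn < Te.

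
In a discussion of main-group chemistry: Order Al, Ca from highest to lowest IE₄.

Al > Ca

Consider each +3 ion: Al³⁺ is the bare [Ne] core; Ca³⁺ is already 1 electron into the core.
All of these are removing an electron from a noble-gas core or deeper; the smaller core (lower principal quantum number) is held far more tightly, and within a period the higher nuclear charge binds the same core more tightly.
Tabulated IE_4 (kJ/mol): Al 11577, Ca 6491.
So the fourth ionization energies run Ca < Al.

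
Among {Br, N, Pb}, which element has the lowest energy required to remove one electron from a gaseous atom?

Pb

N is in period 2, group 15; Br is in period 4, group 17; Pb is in period 6, group 14.
First ionization energy rises across a period (greater Z_eff holds electrons more tightly) and falls down a group (valence electrons are farther from the nucleus).
Neither a single period nor a single group — weigh both effects.
Br > Pb: relative to Pb, both the across-period and down-group shifts push Br's first ionization energy up.
N > Br: period and group pull opposite ways; the down-group shift dominates (1402 vs 1140 kJ/mol).
Tabulated first ionization energy (kJ/mol): N 1402, Br 1140, Pb 716.
The lowest energy required to remove one electron from a gaseous atom among these belongs to Pb.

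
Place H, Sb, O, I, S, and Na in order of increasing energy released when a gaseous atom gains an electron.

H is in period 1, group 1; O is in period 2, group 16; Na is in period 3, group 1; S is in period 3, group 16; Sb is in period 5, group 15; I is in period 5, group 17.
Adding an electron releases more energy for atoms nearer the top right (short of the noble gases).
Neither a single period nor a single group — weigh both effects.
H > Na: they share group 1; the group trend gives H the larger value.
Sb > H: the two effects oppose for this pair; the across-period effect wins (103 vs 73 kJ/mol).
O > Sb: both effects reinforce here, so O is clearly the higher of the two.
S > O: this pair runs against the simple trend — see the exception note.
I > S: period and group pull opposite ways; the across-period shift dominates (295 vs 200 kJ/mol).
Note the exception: S has a higher electron affinity than O, contrary to the simple trend — the compact 2p subshell of O repels the added electron more than S's larger 3p does.
Tabulated electron affinity (kJ/mol): H 73, O 141, Na 53, S 200, Sb 103, I 295.
So from lowest to highest: Na < H < Sb < O < S < I.

Na, H, Sb, O, S, I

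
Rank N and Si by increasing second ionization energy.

After 1 electron has been removed, what remains? N⁺ still has 4 valence electrons; Si⁺ still has 3 valence electrons.
All are still removing valence electrons, so compare the +1 ions as you would atoms: IE_2 generally rises across a period (higher Z_eff) and falls down a group (larger shell), subject to the usual subshell exceptions.
Valence configurations: N⁺ [He]2s²2p², Si⁺ [Ne]3s²3p¹.
The numbers (kJ/mol): N 2856, Si 1577.
Overall IE_2 order: Si < N.

Si < N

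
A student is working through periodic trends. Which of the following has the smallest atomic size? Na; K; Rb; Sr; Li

Li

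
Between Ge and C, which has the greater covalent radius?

Ge

Atomic radius shrinks across a period as nuclear charge pulls the same shell inward, and grows down a group as new shells are added.
All are in group 14, so atomic radius increases down the group.
So Ge has the greater covalent radius (Ge > C).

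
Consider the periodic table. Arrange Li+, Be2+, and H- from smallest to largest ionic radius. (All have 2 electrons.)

Be2+, Li+, H-

All of these have 2 electrons, so size is governed by nuclear charge alone: the more protons, the stronger the pull on the same electron cloud, and the smaller the ion.
Nuclear charges: Be2+ (Z=4), Li+ (Z=3), H- (Z=1).
Smallest to largest: Be2+ < Li+ < H-.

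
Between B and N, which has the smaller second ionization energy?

B

The second ionization energy removes an electron from the +1 ion. For each element: B⁺ still has 2 valence electrons; N⁺ still has 4 valence electrons.
All are still removing valence electrons, so compare the +1 ions as you would atoms: IE_2 generally rises across a period (higher Z_eff) and falls down a group (larger shell), subject to the usual subshell exceptions.
Valence configurations: B⁺ [He]2s², N⁺ [He]2s²2p².
The numbers (kJ/mol): B 2427, N 2856.
Hence IE_2: B < N.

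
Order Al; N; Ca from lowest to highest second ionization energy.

Ca < Al < N

IE_2 is the cost of taking one more electron from the +1 cation: Al⁺ still has 2 valence electrons; N⁺ still has 4 valence electrons; Ca⁺ still has 1 valence electron.
All are still removing valence electrons, so compare the +1 ions as you would atoms: IE_2 generally rises across a period (higher Z_eff) and falls down a group (larger shell), subject to the usual subshell exceptions.
Valence configurations: Al⁺ [Ne]3s², N⁺ [He]2s²2p², Ca⁺ [Ar]4s¹.
Tabulated IE_2 (kJ/mol): Al 1817, N 2856, Ca 1145.
Putting it together, IE_2: Ca < Al < N.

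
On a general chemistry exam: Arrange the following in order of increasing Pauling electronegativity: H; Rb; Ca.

Rb, Ca, H

H is in period 1, group 1; Ca is in period 4, group 2; Rb is in period 5, group 1.
Atoms toward the upper right of the periodic table pull bonding electrons most strongly.
Here both period and group differ, so the two effects have to be weighed against each other.
Ca > Rb: relative to Rb, both the across-period and down-group shifts push Ca's electronegativity up.
H > Ca: the two effects oppose for this pair; the down-group effect wins (2.20 vs 1.00).
Approximate values (Pauling): H 2.20, Ca 1.00, Rb 0.82.
So from lowest to highest: Rb < Ca < H.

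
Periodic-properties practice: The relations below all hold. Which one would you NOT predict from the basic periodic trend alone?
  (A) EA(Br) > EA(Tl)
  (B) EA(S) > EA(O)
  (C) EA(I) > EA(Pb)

The general trend: electron affinity increases across a period and decreases down a group.
(A) Br (period 4, group 17) vs Tl (period 6, group 13): the stated order agrees with the simple trend.
(B) S (period 3, group 16) vs O (period 2, group 16): the stated order contradicts the simple trend.
(C) I (period 5, group 17) vs Pb (period 6, group 14): the stated order agrees with the simple trend.
The exception is (B): the compact 2p subshell of O repels the added electron more than S's larger 3p does.

(B)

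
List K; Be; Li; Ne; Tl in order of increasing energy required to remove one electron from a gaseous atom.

Li is in period 2, group 1; Be is in period 2, group 2; Ne is in period 2, group 18; K is in period 4, group 1; Tl is in period 6, group 13.
IE₁ increases left→right with effective nuclear charge and decreases top→bottom as the valence shell moves farther out.
These span different periods and groups, so the two trends combine.
Li > K: they share group 1; the group trend gives Li the larger value.
Tl > Li: period and group pull opposite ways; the across-period shift dominates (589 vs 520 kJ/mol).
Be > Tl: the two effects oppose for this pair; the down-group effect wins (900 vs 589 kJ/mol).
Ne > Be: Ne lies to the right of Be in period 2, so the across-period effect alone puts Ne higher.
Tabulated first ionization energy (kJ/mol): Li 520, Be 900, Ne 2081, K 419, Tl 589.
So from lowest to highest: K < Li < Tl < Be < Ne.

K, Li, Tl, Be, Ne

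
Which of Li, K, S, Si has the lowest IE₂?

Si

The second ionization energy removes an electron from the +1 ion. For each element: Li⁺ is the bare [He] core; K⁺ is the bare [Ar] core; S⁺ still has 5 valence electrons; Si⁺ still has 3 valence electrons.
Pulling an electron out of a noble-gas core costs far more than removing a remaining valence electron, so K and Li sit at the high end of IE_2.
Valence configurations: S⁺ [Ne]3s²3p³, Si⁺ [Ne]3s²3p¹.
Approximate IE_2 values (kJ/mol): Li 7298, K 3052, S 2252, Si 1577.
So the second ionization energies run Si < S < K < Li.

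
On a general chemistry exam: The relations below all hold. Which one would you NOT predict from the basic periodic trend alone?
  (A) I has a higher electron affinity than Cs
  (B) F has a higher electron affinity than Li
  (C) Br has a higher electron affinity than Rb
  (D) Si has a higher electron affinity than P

(D)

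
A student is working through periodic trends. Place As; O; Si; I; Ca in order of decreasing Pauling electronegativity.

Electronegativity increases across a period and decreases down a group, tracking effective nuclear charge and atomic size.
Here both period and group differ, so the two effects have to be weighed against each other.
Si > Ca: both effects reinforce here, so Si is clearly the higher of the two.
As > Si: the two effects oppose for this pair; the across-period effect wins (2.18 vs 1.90).
I > As: period and group pull opposite ways; the across-period shift dominates (2.66 vs 2.18).
O > I: period and group pull opposite ways; the down-group shift dominates (3.44 vs 2.66).
Approximate values (Pauling): O 3.44, Si 1.90, Ca 1.00, As 2.18, I 2.66.
So from highest to lowest: O > I > As > Si > Ca.

O > I > As > Si > Ca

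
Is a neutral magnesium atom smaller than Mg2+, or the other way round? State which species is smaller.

Mg2+

Forming Mg2+ removes 2 electrons from Mg. Fewer electrons for the same nuclear charge means less shielding and a higher Z_eff on the remaining electrons, and for main-group metals the entire outer shell is lost.
A cation is smaller than its parent atom: Mg2+ < Mg.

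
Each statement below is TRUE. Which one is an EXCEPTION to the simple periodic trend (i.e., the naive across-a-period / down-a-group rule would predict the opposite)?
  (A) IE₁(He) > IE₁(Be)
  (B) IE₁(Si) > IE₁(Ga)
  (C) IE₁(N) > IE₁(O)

The general trend: first ionization energy increases across a period and decreases down a group.
(A) He (period 1, group 18) vs Be (period 2, group 2): the stated order agrees with the simple trend.
(B) Si (period 3, group 14) vs Ga (period 4, group 13): the stated order agrees with the simple trend.
(C) N (period 2, group 15) vs O (period 2, group 16): the stated order contradicts the simple trend.
The exception is (C): pairing an electron in O's 2p⁴ costs repulsion energy, so O ionizes more easily than half-filled N (2p³).

(C)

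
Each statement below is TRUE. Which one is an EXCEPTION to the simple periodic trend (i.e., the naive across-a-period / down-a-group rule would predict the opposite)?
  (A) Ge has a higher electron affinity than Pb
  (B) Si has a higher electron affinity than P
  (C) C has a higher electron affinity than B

(B)

The general trend: electron affinity increases across a period and decreases down a group.
(A) Ge (period 4, group 14) vs Pb (period 6, group 14): the stated order agrees with the simple trend.
(B) Si (period 3, group 14) vs P (period 3, group 15): the stated order contradicts the simple trend.
(C) C (period 2, group 14) vs B (period 2, group 13): the stated order agrees with the simple trend.
The exception is (B): adding an electron to P's half-filled 3p³ is unfavourable, so Si (3p²) has the more exothermic EA.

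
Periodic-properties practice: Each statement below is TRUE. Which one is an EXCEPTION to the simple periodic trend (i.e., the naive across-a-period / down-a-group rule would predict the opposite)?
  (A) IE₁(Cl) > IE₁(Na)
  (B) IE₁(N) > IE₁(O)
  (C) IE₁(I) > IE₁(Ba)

The general trend: first ionization energy increases across a period and decreases down a group.
(A) Cl (period 3, group 17) vs Na (period 3, group 1): the stated order agrees with the simple trend.
(B) N (period 2, group 15) vs O (period 2, group 16): the stated order contradicts the simple trend.
(C) I (period 5, group 17) vs Ba (period 6, group 2): the stated order agrees with the simple trend.
The exception is (B): pairing an electron in O's 2p⁴ costs repulsion energy, so O ionizes more easily than half-filled N (2p³).

(B)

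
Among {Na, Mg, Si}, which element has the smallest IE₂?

Mg

After 1 electron has been removed, what remains? Na⁺ is the bare [Ne] core; Mg⁺ still has 1 valence electron; Si⁺ still has 3 valence electrons.
Core electrons are held far more tightly than valence electrons, so Na tops the IE_2 order.
Valence configurations: Mg⁺ [Ne]3s¹, Si⁺ [Ne]3s²3p¹.
Approximate IE_2 values (kJ/mol): Na 4562, Mg 1451, Si 1577.
Putting it together, IE_2: Mg < Si < Na.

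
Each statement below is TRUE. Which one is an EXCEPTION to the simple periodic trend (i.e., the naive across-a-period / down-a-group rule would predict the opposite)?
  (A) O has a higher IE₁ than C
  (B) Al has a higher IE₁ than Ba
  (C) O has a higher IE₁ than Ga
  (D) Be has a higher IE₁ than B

(D)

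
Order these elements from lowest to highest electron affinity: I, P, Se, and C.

P < C < Se < I

EA tends to increase across a period and decrease down a group, though the pattern is less regular than for IE or radius.
A diagonal step moves right (one effect) and down (the opposite effect) at once.
C > P: the two effects oppose for this pair; the down-group effect wins (122 vs 72 kJ/mol).
Se > C: the two effects oppose for this pair; the across-period effect wins (195 vs 122 kJ/mol).
I > Se: the two effects oppose for this pair; the across-period effect wins (295 vs 195 kJ/mol).
Tabulated electron affinity (kJ/mol): C 122, P 72, Se 195, I 295.
So from lowest to highest: P < C < Se < I.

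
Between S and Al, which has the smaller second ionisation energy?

Al

Consider each +1 ion: S⁺ still has 5 valence electrons; Al⁺ still has 2 valence electrons.
All are still removing valence electrons, so compare the +1 ions as you would atoms: IE_2 generally rises across a period (higher Z_eff) and falls down a group (larger shell), subject to the usual subshell exceptions.
Valence configurations: S⁺ [Ne]3s²3p³, Al⁺ [Ne]3s².
Tabulated IE_2 (kJ/mol): S 2252, Al 1817.
Putting it together, IE_2: Al < S.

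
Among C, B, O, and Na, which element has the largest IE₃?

Na

After 2 electrons have been removed, what remains? C²⁺ still has 2 valence electrons; B²⁺ still has 1 valence electron; O²⁺ still has 4 valence electrons; Na²⁺ is already 1 electron into the core.
Pulling an electron out of a noble-gas core costs far more than removing a remaining valence electron, so Na sits at the high end of IE_3.
Valence configurations: C²⁺ [He]2s², B²⁺ [He]2s¹, O²⁺ [He]2s²2p².
Tabulated IE_3 (kJ/mol): C 4620, B 3660, O 5300, Na 6910.
Hence IE_3: B < C < O < Na.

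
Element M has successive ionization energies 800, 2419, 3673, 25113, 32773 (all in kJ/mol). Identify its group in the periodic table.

Look for the largest jump between consecutive ionization energies: IE4/IE3 ≈ 6.8, far larger than any earlier ratio.
That jump marks the point where a core electron is being removed. So the atom has 3 valence electrons.
A main-group element with 3 valence electrons is in group 13.

Group 13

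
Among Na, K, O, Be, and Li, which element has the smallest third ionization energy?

K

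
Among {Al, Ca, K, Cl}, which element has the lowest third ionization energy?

Al

IE_3 is the cost of taking one more electron from the +2 cation: Al²⁺ still has 1 valence electron; Ca²⁺ is the bare [Ar] core; K²⁺ is already 1 electron into the core; Cl²⁺ still has 5 valence electrons.
Core electrons are held far more tightly than valence electrons, so K and Ca top the IE_3 order.
Valence configurations: Al²⁺ [Ne]3s¹, Cl²⁺ [Ne]3s²3p³.
Tabulated IE_3 (kJ/mol): Al 2745, Ca 4912, K 4420, Cl 3822.
Putting it together, IE_3: Al < Cl < K < Ca.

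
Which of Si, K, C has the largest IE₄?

Consider each +3 ion: Si³⁺ still has 1 valence electron; K³⁺ is already 2 electrons into the core; C³⁺ still has 1 valence electron.
Usually core removal costs more than valence removal, but here the competition is close: a tightly held n=2 valence electron can cost more to remove than an n=3 core electron, so the actual values have to decide it.
Valence configurations: Si³⁺ [Ne]3s¹, C³⁺ [He]2s¹.
Approximate IE_4 values (kJ/mol): Si 4356, K 5877, C 6223.
Overall IE_4 order: Si < K < C.

C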